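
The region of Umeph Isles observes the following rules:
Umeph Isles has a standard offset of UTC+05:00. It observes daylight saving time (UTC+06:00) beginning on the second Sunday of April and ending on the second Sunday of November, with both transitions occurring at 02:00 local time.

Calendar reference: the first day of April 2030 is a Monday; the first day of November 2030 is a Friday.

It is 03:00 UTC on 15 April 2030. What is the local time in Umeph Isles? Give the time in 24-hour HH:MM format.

1 April 2030 is a Monday, so the first Sunday is April 7 and the second is April 14.
1 November 2030 is a Friday, so the first Sunday is November 3 and the second is November 10.
At the standard offset (UTC+05:00), 03:00 UTC + 5h = 08:00 Umeph Isles standard time.
The standard-time date in Umeph Isles, 15 April 2030, falls between 14 April and 10 November, so daylight saving is in effect and Umeph Isles is at UTC+06:00.
03:00 UTC + 6h = 09:00 local.

09:00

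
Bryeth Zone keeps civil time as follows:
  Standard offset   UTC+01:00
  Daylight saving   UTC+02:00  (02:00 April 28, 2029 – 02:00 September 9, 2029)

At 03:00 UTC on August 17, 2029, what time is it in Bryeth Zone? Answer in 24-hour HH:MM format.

At the standard offset (UTC+01:00), 03:00 UTC + 1h = 04:00 Bryeth Zone standard time.
The standard-time date in Bryeth Zone, August 17, 2029, falls between 28 April and 9 September, so daylight saving is in effect and Bryeth Zone is at UTC+02:00.
03:00 UTC + 2h = 05:00 local.

05:00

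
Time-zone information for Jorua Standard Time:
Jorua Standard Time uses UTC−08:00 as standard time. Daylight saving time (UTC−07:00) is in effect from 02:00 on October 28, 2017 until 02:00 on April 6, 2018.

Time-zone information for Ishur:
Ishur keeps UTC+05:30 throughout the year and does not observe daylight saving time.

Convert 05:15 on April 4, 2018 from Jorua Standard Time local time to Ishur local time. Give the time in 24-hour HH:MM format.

April 4, 2018 lies within the daylight-saving period (28 October 2017 – 6 April 2018), so Jorua Standard Time is on daylight time, UTC−07:00.
05:15 Jorua Standard Time + 7h = 12:15 UTC.
Ishur stays on UTC+05:30 all year.
12:15 UTC + 5h30m = 17:45 Ishur.

17:45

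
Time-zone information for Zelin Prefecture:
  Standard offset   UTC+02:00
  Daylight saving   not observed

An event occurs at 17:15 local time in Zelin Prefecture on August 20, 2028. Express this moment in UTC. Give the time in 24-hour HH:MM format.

15:15

Zelin Prefecture stays on UTC+02:00 all year.
17:15 local − 2h = 15:15 UTC.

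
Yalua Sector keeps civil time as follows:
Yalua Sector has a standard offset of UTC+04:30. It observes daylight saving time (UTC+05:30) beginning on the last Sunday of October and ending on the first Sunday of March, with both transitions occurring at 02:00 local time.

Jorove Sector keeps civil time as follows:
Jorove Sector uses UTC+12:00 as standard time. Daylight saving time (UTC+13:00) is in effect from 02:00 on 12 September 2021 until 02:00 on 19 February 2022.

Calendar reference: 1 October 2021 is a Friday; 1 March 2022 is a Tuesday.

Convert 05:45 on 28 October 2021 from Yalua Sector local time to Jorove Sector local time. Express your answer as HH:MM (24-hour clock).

14:15

1 October 2021 is a Friday, so Sundays fall on 3, 10, 17, 24, 31; the last is October 31.
1 March 2022 is a Tuesday, so the first Sunday is March 6.
28 October 2021 is outside the daylight-saving period (31 October 2021 – 6 March 2022), so Yalua Sector is on standard time, UTC+04:30.
05:45 Yalua Sector − 4h30m = 01:15 UTC.
At the standard offset (UTC+12:00), 01:15 UTC + 12h = 13:15 Jorove Sector standard time.
The standard-time date in Jorove Sector, 28 October 2021, lies within the daylight-saving period (12 September 2021 – 19 February 2022), so Jorove Sector is on daylight time, UTC+13:00.
01:15 UTC + 13h = 14:15 Jorove Sector.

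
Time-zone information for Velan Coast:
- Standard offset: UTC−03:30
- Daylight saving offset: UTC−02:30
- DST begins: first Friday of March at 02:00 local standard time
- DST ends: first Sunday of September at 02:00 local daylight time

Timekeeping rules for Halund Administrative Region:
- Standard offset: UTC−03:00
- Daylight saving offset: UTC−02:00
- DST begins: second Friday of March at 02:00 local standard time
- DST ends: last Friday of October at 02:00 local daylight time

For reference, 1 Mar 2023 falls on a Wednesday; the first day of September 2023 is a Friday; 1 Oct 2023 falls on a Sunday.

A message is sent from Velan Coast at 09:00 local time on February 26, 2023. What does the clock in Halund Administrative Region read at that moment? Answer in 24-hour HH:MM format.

09:30

1 March 2023 is a Wednesday, so the first Friday is March 3.
1 September 2023 is a Friday, so the first Sunday is September 3.
Daylight saving runs 3 March – 3 September; February 26, 2023 is outside that window, so Velan Coast is on standard time at UTC−03:30.
09:00 Velan Coast + 3h30m = 12:30 UTC.
1 March 2023 is a Wednesday, so the first Friday is March 3 and the second is March 10.
1 October 2023 is a Sunday, so Fridays fall on 6, 13, 20, 27; the last is October 27.
At the standard offset (UTC−03:00), 12:30 UTC − 3h = 09:30 Halund Administrative Region standard time.
The standard-time date in Halund Administrative Region, February 26, 2023, does not fall between 10 March and 27 October, so daylight saving is not in effect and Halund Administrative Region is at UTC−03:00.
12:30 UTC − 3h = 09:30 Halund Administrative Region.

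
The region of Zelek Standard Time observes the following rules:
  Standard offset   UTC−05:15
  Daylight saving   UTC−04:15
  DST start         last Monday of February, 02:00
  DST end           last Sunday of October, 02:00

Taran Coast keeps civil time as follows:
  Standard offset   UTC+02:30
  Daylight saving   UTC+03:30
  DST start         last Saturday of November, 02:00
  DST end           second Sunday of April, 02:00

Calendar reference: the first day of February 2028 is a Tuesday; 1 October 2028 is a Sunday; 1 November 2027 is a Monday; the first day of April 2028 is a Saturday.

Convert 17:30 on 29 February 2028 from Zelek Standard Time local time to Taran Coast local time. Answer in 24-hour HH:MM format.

01:15

1 February 2028 is a Tuesday, so Mondays fall on 7, 14, 21, 28; the last is February 28.
1 October 2028 is a Sunday, so Sundays fall on 1, 8, 15, 22, 29; the last is October 29.
Daylight saving runs 28 February – 29 October; 29 February 2028 is inside that window, so Zelek Standard Time is at UTC−04:15.
17:30 Zelek Standard Time + 4h15m = 21:45 UTC.
1 November 2027 is a Monday, so Saturdays fall on 6, 13, 20, 27; the last is November 27.
1 April 2028 is a Saturday, so the first Sunday is April 2 and the second is April 9.
At the standard offset (UTC+02:30), 21:45 UTC + 2h30m = 00:15 Taran Coast standard time (rolling into the next day, 1 March 2028).
The standard-time date in Taran Coast, 1 March 2028, lies within the daylight-saving period (27 November 2027 – 9 April 2028), so Taran Coast is on daylight time, UTC+03:30.
21:45 UTC + 3h30m = 01:15 Taran Coast (rolling into the next day, 1 March 2028).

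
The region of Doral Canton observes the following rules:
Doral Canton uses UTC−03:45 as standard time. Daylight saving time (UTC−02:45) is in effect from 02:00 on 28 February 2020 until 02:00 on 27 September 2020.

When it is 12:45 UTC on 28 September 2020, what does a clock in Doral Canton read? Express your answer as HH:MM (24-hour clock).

At the standard offset (UTC−03:45), 12:45 UTC − 3h45m = 09:00 Doral Canton standard time.
The standard-time date in Doral Canton, 28 September 2020, is outside the daylight-saving period (28 February – 27 September), so Doral Canton is on standard time, UTC−03:45.
12:45 UTC − 3h45m = 09:00 local.

09:00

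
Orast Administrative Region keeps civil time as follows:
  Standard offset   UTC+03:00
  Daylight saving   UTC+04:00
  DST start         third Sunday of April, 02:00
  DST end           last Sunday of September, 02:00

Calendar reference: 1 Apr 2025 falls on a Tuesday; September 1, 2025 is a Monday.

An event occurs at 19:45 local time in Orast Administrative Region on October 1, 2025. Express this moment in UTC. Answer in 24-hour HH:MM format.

16:45

1 April 2025 is a Tuesday, so the first Sunday is April 6 and the third is April 20.
1 September 2025 is a Monday, so Sundays fall on 7, 14, 21, 28; the last is September 28.
October 1, 2025 does not fall between 20 April and 28 September, so daylight saving is not in effect and Orast Administrative Region is at UTC+03:00.
19:45 local − 3h = 16:45 UTC.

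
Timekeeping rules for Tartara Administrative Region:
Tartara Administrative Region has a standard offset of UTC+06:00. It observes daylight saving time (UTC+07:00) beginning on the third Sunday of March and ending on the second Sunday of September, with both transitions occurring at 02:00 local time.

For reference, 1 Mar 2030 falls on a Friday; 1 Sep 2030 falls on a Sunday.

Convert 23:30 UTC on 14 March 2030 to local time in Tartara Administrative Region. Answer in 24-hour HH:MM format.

05:30

1 March 2030 is a Friday, so the first Sunday is March 3 and the third is March 17.
1 September 2030 is a Sunday, so the first Sunday is September 1 and the second is September 8.
At the standard offset (UTC+06:00), 23:30 UTC + 6h = 05:30 Tartara Administrative Region standard time (rolling into the next day, 15 March 2030).
The standard-time date in Tartara Administrative Region, 15 March 2030, is outside the daylight-saving period (17 March – 8 September), so Tartara Administrative Region is on standard time, UTC+06:00.
23:30 UTC + 6h = 05:30 local (rolling into the next day, 15 March 2030).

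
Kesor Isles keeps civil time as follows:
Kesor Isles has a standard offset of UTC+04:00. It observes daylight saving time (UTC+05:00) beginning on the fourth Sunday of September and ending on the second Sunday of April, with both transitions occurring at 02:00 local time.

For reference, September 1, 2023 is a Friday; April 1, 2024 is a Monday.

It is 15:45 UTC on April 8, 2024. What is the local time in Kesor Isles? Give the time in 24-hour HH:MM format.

1 September 2023 is a Friday, so the first Sunday is September 3 and the fourth is September 24.
1 April 2024 is a Monday, so the first Sunday is April 7 and the second is April 14.
At the standard offset (UTC+04:00), 15:45 UTC + 4h = 19:45 Kesor Isles standard time.
The standard-time date in Kesor Isles, April 8, 2024, lies within the daylight-saving period (24 September 2023 – 14 April 2024), so Kesor Isles is on daylight time, UTC+05:00.
15:45 UTC + 5h = 20:45 local.

20:45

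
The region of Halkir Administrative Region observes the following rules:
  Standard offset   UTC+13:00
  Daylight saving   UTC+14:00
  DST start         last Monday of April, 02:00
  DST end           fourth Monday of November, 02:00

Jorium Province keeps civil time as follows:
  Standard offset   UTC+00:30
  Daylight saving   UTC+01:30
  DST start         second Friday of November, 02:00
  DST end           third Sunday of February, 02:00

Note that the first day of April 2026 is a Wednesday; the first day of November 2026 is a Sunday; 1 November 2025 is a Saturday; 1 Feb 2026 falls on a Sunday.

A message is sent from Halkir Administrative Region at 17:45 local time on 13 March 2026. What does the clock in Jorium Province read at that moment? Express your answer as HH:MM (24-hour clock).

1 April 2026 is a Wednesday, so Mondays fall on 6, 13, 20, 27; the last is April 27.
1 November 2026 is a Sunday, so the first Monday is November 2 and the fourth is November 23.
Daylight saving runs 27 April – 23 November; 13 March 2026 is outside that window, so Halkir Administrative Region is on standard time at UTC+13:00.
17:45 Halkir Administrative Region − 13h = 04:45 UTC.
1 November 2025 is a Saturday, so the first Friday is November 7 and the second is November 14.
1 February 2026 is a Sunday, so the first Sunday is February 1 and the third is February 15.
At the standard offset (UTC+00:30), 04:45 UTC + 0h30m = 05:15 Jorium Province standard time.
The standard-time date in Jorium Province, 13 March 2026, does not fall between 14 November 2025 and 15 February 2026, so daylight saving is not in effect and Jorium Province is at UTC+00:30.
04:45 UTC + 0h30m = 05:15 Jorium Province.

05:15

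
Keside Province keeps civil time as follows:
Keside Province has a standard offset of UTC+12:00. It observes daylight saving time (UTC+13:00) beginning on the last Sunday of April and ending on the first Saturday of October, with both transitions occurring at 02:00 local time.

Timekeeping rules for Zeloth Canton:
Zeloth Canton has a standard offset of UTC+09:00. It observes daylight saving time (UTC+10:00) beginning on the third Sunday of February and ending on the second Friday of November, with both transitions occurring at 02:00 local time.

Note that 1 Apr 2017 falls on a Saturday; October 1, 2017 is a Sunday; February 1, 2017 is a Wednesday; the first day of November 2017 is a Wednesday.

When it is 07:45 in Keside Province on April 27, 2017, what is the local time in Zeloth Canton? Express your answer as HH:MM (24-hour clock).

1 April 2017 is a Saturday, so Sundays fall on 2, 9, 16, 23, 30; the last is April 30.
1 October 2017 is a Sunday, so the first Saturday is October 7.
April 27, 2017 is outside the daylight-saving period (30 April – 7 October), so Keside Province is on standard time, UTC+12:00.
07:45 Keside Province − 12h = 19:45 UTC (rolling into the previous day, 26 April 2017).
1 February 2017 is a Wednesday, so the first Sunday is February 5 and the third is February 19.
1 November 2017 is a Wednesday, so the first Friday is November 3 and the second is November 10.
At the standard offset (UTC+09:00), 19:45 UTC + 9h = 04:45 Zeloth Canton standard time (rolling into the next day, 27 April 2017).
Daylight saving runs 19 February – 10 November; the standard-time date in Zeloth Canton, April 27, 2017, is inside that window, so Zeloth Canton is at UTC+10:00.
19:45 UTC + 10h = 05:45 Zeloth Canton (rolling into the next day, 27 April 2017).

05:45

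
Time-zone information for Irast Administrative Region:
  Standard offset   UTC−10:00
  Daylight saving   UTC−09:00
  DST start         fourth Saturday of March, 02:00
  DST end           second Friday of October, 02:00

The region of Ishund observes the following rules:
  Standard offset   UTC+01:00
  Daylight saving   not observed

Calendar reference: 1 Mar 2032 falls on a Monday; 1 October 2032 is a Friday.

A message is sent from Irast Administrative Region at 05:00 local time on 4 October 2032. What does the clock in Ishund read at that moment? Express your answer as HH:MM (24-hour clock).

15:00

1 March 2032 is a Monday, so the first Saturday is March 6 and the fourth is March 27.
1 October 2032 is a Friday, so the first Friday is October 1 and the second is October 8.
4 October 2032 lies within the daylight-saving period (27 March – 8 October), so Irast Administrative Region is on daylight time, UTC−09:00.
05:00 Irast Administrative Region + 9h = 14:00 UTC.
Ishund has no daylight saving, so its offset is UTC+01:00 year-round.
14:00 UTC + 1h = 15:00 Ishund.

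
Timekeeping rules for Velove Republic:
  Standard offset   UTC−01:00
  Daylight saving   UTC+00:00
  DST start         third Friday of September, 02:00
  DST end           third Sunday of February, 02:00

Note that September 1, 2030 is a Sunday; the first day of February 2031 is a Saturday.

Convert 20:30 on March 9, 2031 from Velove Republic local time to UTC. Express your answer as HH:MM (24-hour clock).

21:30

1 September 2030 is a Sunday, so the first Friday is September 6 and the third is September 20.
1 February 2031 is a Saturday, so the first Sunday is February 2 and the third is February 16.
March 9, 2031 does not fall between 20 September 2030 and 16 February 2031, so daylight saving is not in effect and Velove Republic is at UTC−01:00.
20:30 local + 1h = 21:30 UTC.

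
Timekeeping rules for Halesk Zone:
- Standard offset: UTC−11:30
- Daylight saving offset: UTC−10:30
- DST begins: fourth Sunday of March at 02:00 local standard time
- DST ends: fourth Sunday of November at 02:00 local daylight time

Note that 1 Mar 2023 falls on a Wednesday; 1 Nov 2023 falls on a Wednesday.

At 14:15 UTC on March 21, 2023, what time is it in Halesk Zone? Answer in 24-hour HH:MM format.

02:45

1 March 2023 is a Wednesday, so the first Sunday is March 5 and the fourth is March 26.
1 November 2023 is a Wednesday, so the first Sunday is November 5 and the fourth is November 26.
At the standard offset (UTC−11:30), 14:15 UTC − 11h30m = 02:45 Halesk Zone standard time.
The standard-time date in Halesk Zone, March 21, 2023, is outside the daylight-saving period (26 March – 26 November), so Halesk Zone is on standard time, UTC−11:30.
14:15 UTC − 11h30m = 02:45 local.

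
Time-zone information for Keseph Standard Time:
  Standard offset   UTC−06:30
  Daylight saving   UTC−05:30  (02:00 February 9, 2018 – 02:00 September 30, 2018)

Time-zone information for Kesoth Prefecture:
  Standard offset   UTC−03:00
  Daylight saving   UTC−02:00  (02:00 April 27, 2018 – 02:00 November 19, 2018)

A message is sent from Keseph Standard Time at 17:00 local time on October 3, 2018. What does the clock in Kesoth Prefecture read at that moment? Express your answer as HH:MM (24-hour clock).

21:30

October 3, 2018 is outside the daylight-saving period (9 February – 30 September), so Keseph Standard Time is on standard time, UTC−06:30.
17:00 Keseph Standard Time + 6h30m = 23:30 UTC.
At the standard offset (UTC−03:00), 23:30 UTC − 3h = 20:30 Kesoth Prefecture standard time.
The standard-time date in Kesoth Prefecture, October 3, 2018, falls between 27 April and 19 November, so daylight saving is in effect and Kesoth Prefecture is at UTC−02:00.
23:30 UTC − 2h = 21:30 Kesoth Prefecture.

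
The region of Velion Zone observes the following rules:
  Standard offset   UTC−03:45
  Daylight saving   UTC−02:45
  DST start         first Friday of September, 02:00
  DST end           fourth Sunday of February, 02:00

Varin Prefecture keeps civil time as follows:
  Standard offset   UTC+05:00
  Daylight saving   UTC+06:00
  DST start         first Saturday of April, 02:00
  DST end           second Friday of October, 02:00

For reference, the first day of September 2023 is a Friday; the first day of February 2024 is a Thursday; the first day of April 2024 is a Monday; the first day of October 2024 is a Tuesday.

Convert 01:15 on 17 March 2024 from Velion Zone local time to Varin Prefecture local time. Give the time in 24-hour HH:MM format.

10:00

1 September 2023 is a Friday, so the first Friday is September 1.
1 February 2024 is a Thursday, so the first Sunday is February 4 and the fourth is February 25.
17 March 2024 is outside the daylight-saving period (1 September 2023 – 25 February 2024), so Velion Zone is on standard time, UTC−03:45.
01:15 Velion Zone + 3h45m = 05:00 UTC.
1 April 2024 is a Monday, so the first Saturday is April 6.
1 October 2024 is a Tuesday, so the first Friday is October 4 and the second is October 11.
At the standard offset (UTC+05:00), 05:00 UTC + 5h = 10:00 Varin Prefecture standard time.
The standard-time date in Varin Prefecture, 17 March 2024, does not fall between 6 April and 11 October, so daylight saving is not in effect and Varin Prefecture is at UTC+05:00.
05:00 UTC + 5h = 10:00 Varin Prefecture.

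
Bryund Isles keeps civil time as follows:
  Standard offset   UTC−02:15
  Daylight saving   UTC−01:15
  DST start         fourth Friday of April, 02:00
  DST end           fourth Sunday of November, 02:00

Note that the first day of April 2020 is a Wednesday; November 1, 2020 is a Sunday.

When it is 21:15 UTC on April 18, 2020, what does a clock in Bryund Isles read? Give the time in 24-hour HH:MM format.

19:00

1 April 2020 is a Wednesday, so the first Friday is April 3 and the fourth is April 24.
1 November 2020 is a Sunday, so the first Sunday is November 1 and the fourth is November 22.
At the standard offset (UTC−02:15), 21:15 UTC − 2h15m = 19:00 Bryund Isles standard time.
The standard-time date in Bryund Isles, April 18, 2020, does not fall between 24 April and 22 November, so daylight saving is not in effect and Bryund Isles is at UTC−02:15.
21:15 UTC − 2h15m = 19:00 local.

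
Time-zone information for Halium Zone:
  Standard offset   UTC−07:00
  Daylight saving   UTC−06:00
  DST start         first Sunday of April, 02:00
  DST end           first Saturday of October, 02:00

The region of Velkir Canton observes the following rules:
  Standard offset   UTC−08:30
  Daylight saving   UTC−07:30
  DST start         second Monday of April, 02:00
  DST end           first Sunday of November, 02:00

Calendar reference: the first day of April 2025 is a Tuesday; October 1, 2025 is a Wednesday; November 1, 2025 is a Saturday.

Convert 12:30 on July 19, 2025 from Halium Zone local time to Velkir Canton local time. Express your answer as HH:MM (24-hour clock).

11:00

1 April 2025 is a Tuesday, so the first Sunday is April 6.
1 October 2025 is a Wednesday, so the first Saturday is October 4.
July 19, 2025 falls between 6 April and 4 October, so daylight saving is in effect and Halium Zone is at UTC−06:00.
12:30 Halium Zone + 6h = 18:30 UTC.
1 April 2025 is a Tuesday, so the first Monday is April 7 and the second is April 14.
1 November 2025 is a Saturday, so the first Sunday is November 2.
At the standard offset (UTC−08:30), 18:30 UTC − 8h30m = 10:00 Velkir Canton standard time.
The standard-time date in Velkir Canton, July 19, 2025, lies within the daylight-saving period (14 April – 2 November), so Velkir Canton is on daylight time, UTC−07:30.
18:30 UTC − 7h30m = 11:00 Velkir Canton.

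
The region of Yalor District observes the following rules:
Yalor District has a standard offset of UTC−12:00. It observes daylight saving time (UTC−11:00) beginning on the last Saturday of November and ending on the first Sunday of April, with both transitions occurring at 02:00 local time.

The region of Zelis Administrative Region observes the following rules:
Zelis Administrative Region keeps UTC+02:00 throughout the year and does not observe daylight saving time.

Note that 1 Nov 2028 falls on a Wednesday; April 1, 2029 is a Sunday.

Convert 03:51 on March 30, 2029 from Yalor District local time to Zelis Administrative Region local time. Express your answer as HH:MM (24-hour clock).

16:51

1 November 2028 is a Wednesday, so Saturdays fall on 4, 11, 18, 25; the last is November 25.
1 April 2029 is a Sunday, so the first Sunday is April 1.
March 30, 2029 lies within the daylight-saving period (25 November 2028 – 1 April 2029), so Yalor District is on daylight time, UTC−11:00.
03:51 Yalor District + 11h = 14:51 UTC.
Zelis Administrative Region stays on UTC+02:00 all year.
14:51 UTC + 2h = 16:51 Zelis Administrative Region.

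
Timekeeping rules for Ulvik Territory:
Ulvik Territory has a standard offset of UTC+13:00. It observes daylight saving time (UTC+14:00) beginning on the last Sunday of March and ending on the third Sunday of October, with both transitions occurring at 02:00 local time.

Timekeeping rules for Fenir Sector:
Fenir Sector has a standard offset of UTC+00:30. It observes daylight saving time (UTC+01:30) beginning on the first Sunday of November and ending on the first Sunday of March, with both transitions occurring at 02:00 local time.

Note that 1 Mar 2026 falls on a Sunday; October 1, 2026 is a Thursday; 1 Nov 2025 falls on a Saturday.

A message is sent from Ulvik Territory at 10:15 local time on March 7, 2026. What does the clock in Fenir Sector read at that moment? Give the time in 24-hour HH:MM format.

21:45

1 March 2026 is a Sunday, so Sundays fall on 1, 8, 15, 22, 29; the last is March 29.
1 October 2026 is a Thursday, so the first Sunday is October 4 and the third is October 18.
Daylight saving runs 29 March – 18 October; March 7, 2026 is outside that window, so Ulvik Territory is on standard time at UTC+13:00.
10:15 Ulvik Territory − 13h = 21:15 UTC (rolling into the previous day, 6 March 2026).
1 November 2025 is a Saturday, so the first Sunday is November 2.
1 March 2026 is a Sunday, so the first Sunday is March 1.
At the standard offset (UTC+00:30), 21:15 UTC + 0h30m = 21:45 Fenir Sector standard time.
The standard-time date in Fenir Sector, March 6, 2026, does not fall between 2 November 2025 and 1 March 2026, so daylight saving is not in effect and Fenir Sector is at UTC+00:30.
21:15 UTC + 0h30m = 21:45 Fenir Sector.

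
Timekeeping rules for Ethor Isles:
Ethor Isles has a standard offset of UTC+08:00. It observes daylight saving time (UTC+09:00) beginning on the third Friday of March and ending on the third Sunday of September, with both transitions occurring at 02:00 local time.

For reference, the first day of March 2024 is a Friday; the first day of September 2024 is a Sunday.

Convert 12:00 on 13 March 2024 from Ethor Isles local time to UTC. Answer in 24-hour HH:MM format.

04:00

1 March 2024 is a Friday, so the first Friday is March 1 and the third is March 15.
1 September 2024 is a Sunday, so the first Sunday is September 1 and the third is September 15.
13 March 2024 does not fall between 15 March and 15 September, so daylight saving is not in effect and Ethor Isles is at UTC+08:00.
12:00 local − 8h = 04:00 UTC.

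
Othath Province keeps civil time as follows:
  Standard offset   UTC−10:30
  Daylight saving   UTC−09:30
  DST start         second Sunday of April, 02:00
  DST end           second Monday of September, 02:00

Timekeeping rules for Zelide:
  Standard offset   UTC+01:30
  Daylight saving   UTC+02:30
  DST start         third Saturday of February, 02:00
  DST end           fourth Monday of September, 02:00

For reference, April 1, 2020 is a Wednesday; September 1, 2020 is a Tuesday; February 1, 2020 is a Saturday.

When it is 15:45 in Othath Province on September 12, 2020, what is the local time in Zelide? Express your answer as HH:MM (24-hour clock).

1 April 2020 is a Wednesday, so the first Sunday is April 5 and the second is April 12.
1 September 2020 is a Tuesday, so the first Monday is September 7 and the second is September 14.
Daylight saving runs 12 April – 14 September; September 12, 2020 is inside that window, so Othath Province is at UTC−09:30.
15:45 Othath Province + 9h30m = 01:15 UTC (rolling into the next day, 13 September 2020).
1 February 2020 is a Saturday, so the first Saturday is February 1 and the third is February 15.
1 September 2020 is a Tuesday, so the first Monday is September 7 and the fourth is September 28.
At the standard offset (UTC+01:30), 01:15 UTC + 1h30m = 02:45 Zelide standard time.
The standard-time date in Zelide, September 13, 2020, lies within the daylight-saving period (15 February – 28 September), so Zelide is on daylight time, UTC+02:30.
01:15 UTC + 2h30m = 03:45 Zelide.

03:45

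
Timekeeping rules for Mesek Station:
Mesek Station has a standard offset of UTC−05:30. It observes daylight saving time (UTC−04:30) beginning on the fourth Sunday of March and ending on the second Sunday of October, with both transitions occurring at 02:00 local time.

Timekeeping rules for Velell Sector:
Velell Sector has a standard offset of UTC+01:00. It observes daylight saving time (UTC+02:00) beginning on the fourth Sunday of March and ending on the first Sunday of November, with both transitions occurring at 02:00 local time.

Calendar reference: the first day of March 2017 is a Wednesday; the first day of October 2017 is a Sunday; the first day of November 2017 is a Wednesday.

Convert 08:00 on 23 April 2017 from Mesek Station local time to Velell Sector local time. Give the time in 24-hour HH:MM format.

14:30

1 March 2017 is a Wednesday, so the first Sunday is March 5 and the fourth is March 26.
1 October 2017 is a Sunday, so the first Sunday is October 1 and the second is October 8.
23 April 2017 lies within the daylight-saving period (26 March – 8 October), so Mesek Station is on daylight time, UTC−04:30.
08:00 Mesek Station + 4h30m = 12:30 UTC.
1 March 2017 is a Wednesday, so the first Sunday is March 5 and the fourth is March 26.
1 November 2017 is a Wednesday, so the first Sunday is November 5.
At the standard offset (UTC+01:00), 12:30 UTC + 1h = 13:30 Velell Sector standard time.
The standard-time date in Velell Sector, 23 April 2017, falls between 26 March and 5 November, so daylight saving is in effect and Velell Sector is at UTC+02:00.
12:30 UTC + 2h = 14:30 Velell Sector.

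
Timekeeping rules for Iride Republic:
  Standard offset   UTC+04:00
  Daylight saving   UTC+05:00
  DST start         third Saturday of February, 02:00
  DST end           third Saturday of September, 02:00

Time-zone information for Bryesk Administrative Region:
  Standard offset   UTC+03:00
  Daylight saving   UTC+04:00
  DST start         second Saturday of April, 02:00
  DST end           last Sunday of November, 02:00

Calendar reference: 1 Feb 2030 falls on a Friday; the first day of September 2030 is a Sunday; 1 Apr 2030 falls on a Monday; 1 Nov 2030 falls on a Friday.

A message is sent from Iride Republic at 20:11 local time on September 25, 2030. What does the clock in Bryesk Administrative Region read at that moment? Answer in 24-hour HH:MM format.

1 February 2030 is a Friday, so the first Saturday is February 2 and the third is February 16.
1 September 2030 is a Sunday, so the first Saturday is September 7 and the third is September 21.
September 25, 2030 does not fall between 16 February and 21 September, so daylight saving is not in effect and Iride Republic is at UTC+04:00.
20:11 Iride Republic − 4h = 16:11 UTC.
1 April 2030 is a Monday, so the first Saturday is April 6 and the second is April 13.
1 November 2030 is a Friday, so Sundays fall on 3, 10, 17, 24; the last is November 24.
At the standard offset (UTC+03:00), 16:11 UTC + 3h = 19:11 Bryesk Administrative Region standard time.
Daylight saving runs 13 April – 24 November; the standard-time date in Bryesk Administrative Region, September 25, 2030, is inside that window, so Bryesk Administrative Region is at UTC+04:00.
16:11 UTC + 4h = 20:11 Bryesk Administrative Region.

20:11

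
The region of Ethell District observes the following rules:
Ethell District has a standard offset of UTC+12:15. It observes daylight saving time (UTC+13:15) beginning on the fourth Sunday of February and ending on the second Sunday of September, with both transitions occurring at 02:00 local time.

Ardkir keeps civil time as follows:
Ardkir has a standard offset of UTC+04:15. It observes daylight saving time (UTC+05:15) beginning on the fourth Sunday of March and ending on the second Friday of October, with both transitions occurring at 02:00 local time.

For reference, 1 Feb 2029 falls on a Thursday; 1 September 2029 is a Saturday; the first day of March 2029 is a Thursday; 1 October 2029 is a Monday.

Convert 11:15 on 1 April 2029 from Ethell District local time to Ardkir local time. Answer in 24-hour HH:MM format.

1 February 2029 is a Thursday, so the first Sunday is February 4 and the fourth is February 25.
1 September 2029 is a Saturday, so the first Sunday is September 2 and the second is September 9.
1 April 2029 falls between 25 February and 9 September, so daylight saving is in effect and Ethell District is at UTC+13:15.
11:15 Ethell District − 13h15m = 22:00 UTC (rolling into the previous day, 31 March 2029).
1 March 2029 is a Thursday, so the first Sunday is March 4 and the fourth is March 25.
1 October 2029 is a Monday, so the first Friday is October 5 and the second is October 12.
At the standard offset (UTC+04:15), 22:00 UTC + 4h15m = 02:15 Ardkir standard time (rolling into the next day, 1 April 2029).
The standard-time date in Ardkir, 1 April 2029, falls between 25 March and 12 October, so daylight saving is in effect and Ardkir is at UTC+05:15.
22:00 UTC + 5h15m = 03:15 Ardkir (rolling into the next day, 1 April 2029).

03:15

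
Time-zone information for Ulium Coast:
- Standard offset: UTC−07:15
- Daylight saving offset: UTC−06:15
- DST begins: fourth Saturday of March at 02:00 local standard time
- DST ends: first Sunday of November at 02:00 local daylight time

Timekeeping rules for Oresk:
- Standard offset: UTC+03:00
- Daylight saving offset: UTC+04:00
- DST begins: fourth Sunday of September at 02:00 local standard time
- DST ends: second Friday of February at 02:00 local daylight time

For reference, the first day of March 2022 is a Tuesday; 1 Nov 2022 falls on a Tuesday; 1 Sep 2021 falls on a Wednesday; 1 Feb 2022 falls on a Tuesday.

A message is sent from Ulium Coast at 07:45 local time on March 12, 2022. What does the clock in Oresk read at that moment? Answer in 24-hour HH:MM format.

1 March 2022 is a Tuesday, so the first Saturday is March 5 and the fourth is March 26.
1 November 2022 is a Tuesday, so the first Sunday is November 6.
Daylight saving runs 26 March – 6 November; March 12, 2022 is outside that window, so Ulium Coast is on standard time at UTC−07:15.
07:45 Ulium Coast + 7h15m = 15:00 UTC.
1 September 2021 is a Wednesday, so the first Sunday is September 5 and the fourth is September 26.
1 February 2022 is a Tuesday, so the first Friday is February 4 and the second is February 11.
At the standard offset (UTC+03:00), 15:00 UTC + 3h = 18:00 Oresk standard time.
The standard-time date in Oresk, March 12, 2022, is outside the daylight-saving period (26 September 2021 – 11 February 2022), so Oresk is on standard time, UTC+03:00.
15:00 UTC + 3h = 18:00 Oresk.

18:00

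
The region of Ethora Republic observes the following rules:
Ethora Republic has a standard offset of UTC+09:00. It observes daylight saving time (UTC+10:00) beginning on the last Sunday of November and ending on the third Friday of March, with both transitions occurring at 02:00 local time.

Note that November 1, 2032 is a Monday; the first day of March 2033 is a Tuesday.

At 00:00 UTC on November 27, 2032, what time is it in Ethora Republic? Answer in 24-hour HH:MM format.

1 November 2032 is a Monday, so Sundays fall on 7, 14, 21, 28; the last is November 28.
1 March 2033 is a Tuesday, so the first Friday is March 4 and the third is March 18.
At the standard offset (UTC+09:00), 00:00 UTC + 9h = 09:00 Ethora Republic standard time.
Daylight saving runs 28 November 2032 – 18 March 2033; the standard-time date in Ethora Republic, November 27, 2032, is outside that window, so Ethora Republic is on standard time at UTC+09:00.
00:00 UTC + 9h = 09:00 local.

09:00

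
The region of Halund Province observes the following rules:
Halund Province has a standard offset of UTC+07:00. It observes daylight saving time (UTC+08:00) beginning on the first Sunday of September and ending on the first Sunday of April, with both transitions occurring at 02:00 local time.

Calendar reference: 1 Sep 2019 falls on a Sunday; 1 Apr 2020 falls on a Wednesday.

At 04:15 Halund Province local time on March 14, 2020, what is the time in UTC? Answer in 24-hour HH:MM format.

20:15

1 September 2019 is a Sunday, so the first Sunday is September 1.
1 April 2020 is a Wednesday, so the first Sunday is April 5.
March 14, 2020 falls between 1 September 2019 and 5 April 2020, so daylight saving is in effect and Halund Province is at UTC+08:00.
04:15 local − 8h = 20:15 UTC (rolling into the previous day, 13 March 2020).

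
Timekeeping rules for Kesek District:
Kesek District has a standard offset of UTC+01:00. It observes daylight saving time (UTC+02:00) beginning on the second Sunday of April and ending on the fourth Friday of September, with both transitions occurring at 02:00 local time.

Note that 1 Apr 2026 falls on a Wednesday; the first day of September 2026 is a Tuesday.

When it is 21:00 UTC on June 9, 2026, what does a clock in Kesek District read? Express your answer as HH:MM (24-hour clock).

1 April 2026 is a Wednesday, so the first Sunday is April 5 and the second is April 12.
1 September 2026 is a Tuesday, so the first Friday is September 4 and the fourth is September 25.
At the standard offset (UTC+01:00), 21:00 UTC + 1h = 22:00 Kesek District standard time.
Daylight saving runs 12 April – 25 September; the standard-time date in Kesek District, June 9, 2026, is inside that window, so Kesek District is at UTC+02:00.
21:00 UTC + 2h = 23:00 local.

23:00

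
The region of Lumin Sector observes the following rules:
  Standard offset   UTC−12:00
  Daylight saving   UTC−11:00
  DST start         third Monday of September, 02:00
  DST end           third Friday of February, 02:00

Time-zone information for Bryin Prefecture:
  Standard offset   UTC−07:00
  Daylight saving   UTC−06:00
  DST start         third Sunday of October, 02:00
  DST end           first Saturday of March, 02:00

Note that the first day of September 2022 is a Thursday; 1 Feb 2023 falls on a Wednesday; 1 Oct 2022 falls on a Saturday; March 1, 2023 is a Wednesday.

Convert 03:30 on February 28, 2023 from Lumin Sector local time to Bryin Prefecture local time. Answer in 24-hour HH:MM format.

09:30

1 September 2022 is a Thursday, so the first Monday is September 5 and the third is September 19.
1 February 2023 is a Wednesday, so the first Friday is February 3 and the third is February 17.
February 28, 2023 does not fall between 19 September 2022 and 17 February 2023, so daylight saving is not in effect and Lumin Sector is at UTC−12:00.
03:30 Lumin Sector + 12h = 15:30 UTC.
1 October 2022 is a Saturday, so the first Sunday is October 2 and the third is October 16.
1 March 2023 is a Wednesday, so the first Saturday is March 4.
At the standard offset (UTC−07:00), 15:30 UTC − 7h = 08:30 Bryin Prefecture standard time.
The standard-time date in Bryin Prefecture, February 28, 2023, lies within the daylight-saving period (16 October 2022 – 4 March 2023), so Bryin Prefecture is on daylight time, UTC−06:00.
15:30 UTC − 6h = 09:30 Bryin Prefecture.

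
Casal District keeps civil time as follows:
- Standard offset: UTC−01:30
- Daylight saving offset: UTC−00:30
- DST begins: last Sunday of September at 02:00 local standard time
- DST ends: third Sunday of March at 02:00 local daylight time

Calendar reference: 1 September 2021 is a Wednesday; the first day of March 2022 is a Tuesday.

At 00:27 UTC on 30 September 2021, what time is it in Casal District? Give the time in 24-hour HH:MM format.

23:57

1 September 2021 is a Wednesday, so Sundays fall on 5, 12, 19, 26; the last is September 26.
1 March 2022 is a Tuesday, so the first Sunday is March 6 and the third is March 20.
At the standard offset (UTC−01:30), 00:27 UTC − 1h30m = 22:57 Casal District standard time (rolling into the previous day, 29 September 2021).
The standard-time date in Casal District, 29 September 2021, lies within the daylight-saving period (26 September 2021 – 20 March 2022), so Casal District is on daylight time, UTC−00:30.
00:27 UTC − 0h30m = 23:57 local (rolling into the previous day, 29 September 2021).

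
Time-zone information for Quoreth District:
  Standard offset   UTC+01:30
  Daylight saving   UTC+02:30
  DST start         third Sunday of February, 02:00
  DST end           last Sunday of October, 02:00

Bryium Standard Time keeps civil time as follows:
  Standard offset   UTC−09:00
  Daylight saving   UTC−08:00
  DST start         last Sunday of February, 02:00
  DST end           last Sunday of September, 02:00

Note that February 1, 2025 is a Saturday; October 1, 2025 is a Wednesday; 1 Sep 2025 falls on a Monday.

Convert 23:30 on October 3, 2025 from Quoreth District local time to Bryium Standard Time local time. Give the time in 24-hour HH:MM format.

1 February 2025 is a Saturday, so the first Sunday is February 2 and the third is February 16.
1 October 2025 is a Wednesday, so Sundays fall on 5, 12, 19, 26; the last is October 26.
October 3, 2025 lies within the daylight-saving period (16 February – 26 October), so Quoreth District is on daylight time, UTC+02:30.
23:30 Quoreth District − 2h30m = 21:00 UTC.
1 February 2025 is a Saturday, so Sundays fall on 2, 9, 16, 23; the last is February 23.
1 September 2025 is a Monday, so Sundays fall on 7, 14, 21, 28; the last is September 28.
At the standard offset (UTC−09:00), 21:00 UTC − 9h = 12:00 Bryium Standard Time standard time.
The standard-time date in Bryium Standard Time, October 3, 2025, does not fall between 23 February and 28 September, so daylight saving is not in effect and Bryium Standard Time is at UTC−09:00.
21:00 UTC − 9h = 12:00 Bryium Standard Time.

12:00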